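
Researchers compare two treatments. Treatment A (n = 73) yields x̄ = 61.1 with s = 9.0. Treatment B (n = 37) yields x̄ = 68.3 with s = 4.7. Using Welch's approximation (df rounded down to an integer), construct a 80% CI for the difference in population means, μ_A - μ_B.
(-8.89, -5.51)

Difference: x̄₁ - x̄₂ = -7.20
SE = √(s₁²/n₁ + s₂²/n₂) = √(9.0²/73 + 4.7²/37) = 1.3064
df = 107.87 → 107 (Welch–Satterthwaite, rounded down)
t* = 1.290

CI: -7.20 ± 1.290 · 1.3064 = -7.20 ± 1.69 = (-8.89, -5.51)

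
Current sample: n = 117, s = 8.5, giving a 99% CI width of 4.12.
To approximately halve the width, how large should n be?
n ≈ 468

CI width ∝ 1/√n
To reduce width by factor 2, need √n to grow by 2 → need 2² = 4 times as many samples.

Current: n = 117, width = 4.12
New: n = 468, width ≈ 2.03

Width reduced by factor of 4.12/2.03 = 2.03.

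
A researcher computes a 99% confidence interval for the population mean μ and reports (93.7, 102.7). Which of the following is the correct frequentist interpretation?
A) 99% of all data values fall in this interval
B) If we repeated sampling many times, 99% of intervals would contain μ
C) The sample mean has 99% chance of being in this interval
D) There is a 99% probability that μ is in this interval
B

A) Wrong — a CI is about the parameter μ, not individual data values.
B) Correct — this is the frequentist long-run coverage interpretation.
C) Wrong — x̄ is observed and sits in the interval by construction.
D) Wrong — μ is fixed; the randomness lives in the interval, not in μ.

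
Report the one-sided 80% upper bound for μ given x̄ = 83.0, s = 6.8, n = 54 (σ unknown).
μ ≤ 83.78

Upper bound (one-sided):
t* = 0.848 (one-sided for 80%)
Upper bound = x̄ + t* · s/√n = 83.0 + 0.848 · 6.8/√54 = 83.78

We are 80% confident that μ ≤ 83.78.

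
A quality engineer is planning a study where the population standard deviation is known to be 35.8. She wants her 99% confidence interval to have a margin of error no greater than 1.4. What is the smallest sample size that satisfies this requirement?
n ≥ 4340

For margin E ≤ 1.4:
n ≥ (z* · σ / E)²
n ≥ (2.576 · 35.8 / 1.4)²
n ≥ 4339.12

Minimum n = 4340 (rounding up)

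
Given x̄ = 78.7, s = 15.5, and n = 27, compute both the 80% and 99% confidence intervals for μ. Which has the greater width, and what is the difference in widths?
99% CI is wider by 8.73

df = 26
80% CI: t* = 1.315, (74.78, 82.62), width = 2 · t* · s/√n = 7.85
99% CI: t* = 2.779, (70.41, 86.99), width = 2 · t* · s/√n = 16.58

The 99% CI is wider by 16.58 - 7.85 = 8.73.
Higher confidence requires a wider interval.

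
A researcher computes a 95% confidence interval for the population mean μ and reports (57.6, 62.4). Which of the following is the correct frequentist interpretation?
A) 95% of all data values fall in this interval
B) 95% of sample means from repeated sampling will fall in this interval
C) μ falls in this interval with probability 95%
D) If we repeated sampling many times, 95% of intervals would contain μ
D

A) Wrong — a CI is about the parameter μ, not individual data values.
B) Wrong — coverage applies to intervals containing μ, not to future x̄ values.
C) Wrong — μ is fixed; the randomness lives in the interval, not in μ.
D) Correct — this is the frequentist long-run coverage interpretation.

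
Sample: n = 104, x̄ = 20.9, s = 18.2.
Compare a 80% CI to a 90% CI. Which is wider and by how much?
90% CI is wider by 1.33

df = 103
80% CI: t* = 1.290, (18.60, 23.20), width = 2 · t* · s/√n = 4.60
90% CI: t* = 1.660, (17.94, 23.86), width = 2 · t* · s/√n = 5.93

The 90% CI is wider by 5.93 - 4.60 = 1.33.
Higher confidence requires a wider interval.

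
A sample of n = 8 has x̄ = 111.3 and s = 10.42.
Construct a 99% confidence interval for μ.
(98.41, 124.19)

t-interval (σ unknown):
df = n - 1 = 7
t* = 3.499 for 99% confidence

Margin of error = t* · s/√n = 3.499 · 10.42/√8 = 12.89

CI: (98.41, 124.19)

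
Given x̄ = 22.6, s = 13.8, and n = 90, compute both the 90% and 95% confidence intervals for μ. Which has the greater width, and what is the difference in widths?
95% CI is wider by 0.94

df = 89
90% CI: t* = 1.662, (20.18, 25.02), width = 2 · t* · s/√n = 4.84
95% CI: t* = 1.987, (19.71, 25.49), width = 2 · t* · s/√n = 5.78

The 95% CI is wider by 5.78 - 4.84 = 0.94.
Higher confidence requires a wider interval.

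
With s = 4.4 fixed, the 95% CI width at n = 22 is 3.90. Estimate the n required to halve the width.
n ≈ 88

CI width ∝ 1/√n
To reduce width by factor 2, need √n to grow by 2 → need 2² = 4 times as many samples.

Current: n = 22, width = 3.90
New: n = 88, width ≈ 1.86

Width reduced by factor of 3.90/1.86 = 2.10.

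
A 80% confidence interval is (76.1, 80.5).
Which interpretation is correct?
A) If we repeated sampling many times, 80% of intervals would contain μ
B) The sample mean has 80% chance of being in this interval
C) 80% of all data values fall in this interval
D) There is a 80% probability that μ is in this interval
A

A) Correct — this is the frequentist long-run coverage interpretation.
B) Wrong — x̄ is observed and sits in the interval by construction.
C) Wrong — a CI is about the parameter μ, not individual data values.
D) Wrong — μ is fixed; the randomness lives in the interval, not in μ.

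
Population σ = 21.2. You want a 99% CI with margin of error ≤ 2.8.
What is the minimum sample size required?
n ≥ 381

For margin E ≤ 2.8:
n ≥ (z* · σ / E)²
n ≥ (2.576 · 21.2 / 2.8)²
n ≥ 380.41

Minimum n = 381 (rounding up)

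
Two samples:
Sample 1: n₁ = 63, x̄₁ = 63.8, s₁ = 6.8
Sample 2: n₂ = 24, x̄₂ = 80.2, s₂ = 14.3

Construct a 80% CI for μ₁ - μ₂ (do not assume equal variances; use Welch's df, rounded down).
(-20.40, -12.40)

Difference: x̄₁ - x̄₂ = -16.40
SE = √(s₁²/n₁ + s₂²/n₂) = √(6.8²/63 + 14.3²/24) = 3.0421
df = 27.06 → 27 (Welch–Satterthwaite, rounded down)
t* = 1.314

CI: -16.40 ± 1.314 · 3.0421 = -16.40 ± 4.00 = (-20.40, -12.40)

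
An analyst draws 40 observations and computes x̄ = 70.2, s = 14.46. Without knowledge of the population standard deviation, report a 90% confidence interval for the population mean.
(66.35, 74.05)

t-interval (σ unknown):
df = n - 1 = 39
t* = 1.685 for 90% confidence

Margin of error = t* · s/√n = 1.685 · 14.46/√40 = 3.85

CI: (66.35, 74.05)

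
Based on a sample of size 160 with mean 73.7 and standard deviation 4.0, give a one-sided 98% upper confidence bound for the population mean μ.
μ ≤ 74.35

Upper bound (one-sided):
t* = 2.071 (one-sided for 98%)
Upper bound = x̄ + t* · s/√n = 73.7 + 2.071 · 4.0/√160 = 74.35

We are 98% confident that μ ≤ 74.35.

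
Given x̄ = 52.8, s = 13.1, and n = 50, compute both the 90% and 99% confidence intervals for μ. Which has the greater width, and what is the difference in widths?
99% CI is wider by 3.72

df = 49
90% CI: t* = 1.677, (49.69, 55.91), width = 2 · t* · s/√n = 6.21
99% CI: t* = 2.680, (47.83, 57.77), width = 2 · t* · s/√n = 9.93

The 99% CI is wider by 9.93 - 6.21 = 3.72.
Higher confidence requires a wider interval.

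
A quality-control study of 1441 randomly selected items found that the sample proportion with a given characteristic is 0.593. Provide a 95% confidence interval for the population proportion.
(0.568, 0.618)

Proportion CI:
SE = √(p̂(1-p̂)/n) = √(0.593 · 0.407 / 1441) = 0.01294

z* = 1.960
Margin = z* · SE = 1.960 · 0.01294 = 0.0254

CI: 0.593 ± 0.0254 = (0.568, 0.618)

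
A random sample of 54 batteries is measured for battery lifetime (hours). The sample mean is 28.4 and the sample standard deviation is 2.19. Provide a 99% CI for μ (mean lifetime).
(27.60, 29.20)

t-interval (σ unknown):
df = n - 1 = 53
t* = 2.672 for 99% confidence

Margin of error = t* · s/√n = 2.672 · 2.19/√54 = 0.80

CI: (27.60, 29.20)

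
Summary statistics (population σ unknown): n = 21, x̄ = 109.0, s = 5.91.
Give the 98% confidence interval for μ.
(105.74, 112.26)

t-interval (σ unknown):
df = n - 1 = 20
t* = 2.528 for 98% confidence

Margin of error = t* · s/√n = 2.528 · 5.91/√21 = 3.26

CI: (105.74, 112.26)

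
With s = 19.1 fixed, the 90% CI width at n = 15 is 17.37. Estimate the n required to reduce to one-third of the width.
n ≈ 135

CI width ∝ 1/√n
To reduce width by factor 3, need √n to grow by 3 → need 3² = 9 times as many samples.

Current: n = 15, width = 17.37
New: n = 135, width ≈ 5.44

Width reduced by factor of 17.37/5.44 = 3.19.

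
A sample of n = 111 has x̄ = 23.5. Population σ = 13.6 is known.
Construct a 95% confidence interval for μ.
(20.97, 26.03)

z-interval (σ known):
z* = 1.960 for 95% confidence

Margin of error = z* · σ/√n = 1.960 · 13.6/√111 = 2.53

CI: (23.5 - 2.53, 23.5 + 2.53) = (20.97, 26.03)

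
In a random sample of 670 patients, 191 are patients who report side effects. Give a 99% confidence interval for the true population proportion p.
(0.240, 0.330)

Proportion CI:
p̂ = 191/670 = 0.28507
SE = √(p̂(1-p̂)/n) = √(0.28507 · 0.71493 / 670) = 0.01744

z* = 2.576
Margin = z* · SE = 2.576 · 0.01744 = 0.0449

CI: 0.28507 ± 0.0449 = (0.240, 0.330)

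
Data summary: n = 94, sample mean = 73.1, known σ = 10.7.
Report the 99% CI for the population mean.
(70.26, 75.94)

z-interval (σ known):
z* = 2.576 for 99% confidence

Margin of error = z* · σ/√n = 2.576 · 10.7/√94 = 2.84

CI: (73.1 - 2.84, 73.1 + 2.84) = (70.26, 75.94)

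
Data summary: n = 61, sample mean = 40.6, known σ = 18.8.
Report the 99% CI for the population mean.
(34.40, 46.80)

z-interval (σ known):
z* = 2.576 for 99% confidence

Margin of error = z* · σ/√n = 2.576 · 18.8/√61 = 6.20

CI: (40.6 - 6.20, 40.6 + 6.20) = (34.40, 46.80)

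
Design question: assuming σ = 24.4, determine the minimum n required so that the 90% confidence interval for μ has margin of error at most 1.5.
n ≥ 717

For margin E ≤ 1.5:
n ≥ (z* · σ / E)²
n ≥ (1.645 · 24.4 / 1.5)²
n ≥ 716.03

Minimum n = 717 (rounding up)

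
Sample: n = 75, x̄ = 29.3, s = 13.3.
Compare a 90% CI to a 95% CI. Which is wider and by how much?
95% CI is wider by 1.00

df = 74
90% CI: t* = 1.666, (26.74, 31.86), width = 2 · t* · s/√n = 5.12
95% CI: t* = 1.993, (26.24, 32.36), width = 2 · t* · s/√n = 6.12

The 95% CI is wider by 6.12 - 5.12 = 1.00.
Higher confidence requires a wider interval.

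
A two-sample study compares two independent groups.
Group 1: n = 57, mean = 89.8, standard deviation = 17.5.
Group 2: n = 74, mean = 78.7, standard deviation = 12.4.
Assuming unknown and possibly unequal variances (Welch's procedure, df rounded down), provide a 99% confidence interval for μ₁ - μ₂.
(3.93, 18.27)

Difference: x̄₁ - x̄₂ = 11.10
SE = √(s₁²/n₁ + s₂²/n₂) = √(17.5²/57 + 12.4²/74) = 2.7296
df = 96.61 → 96 (Welch–Satterthwaite, rounded down)
t* = 2.628

CI: 11.10 ± 2.628 · 2.7296 = 11.10 ± 7.17 = (3.93, 18.27)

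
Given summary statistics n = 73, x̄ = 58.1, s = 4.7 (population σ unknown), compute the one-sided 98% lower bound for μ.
μ ≥ 56.95

Lower bound (one-sided):
t* = 2.092 (one-sided for 98%)
Lower bound = x̄ - t* · s/√n = 58.1 - 2.092 · 4.7/√73 = 56.95

We are 98% confident that μ ≥ 56.95.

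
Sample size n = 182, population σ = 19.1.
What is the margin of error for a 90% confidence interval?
Margin of error = 2.33

Margin of error = z* · σ/√n
= 1.645 · 19.1/√182
= 1.645 · 19.1/13.4907
= 2.33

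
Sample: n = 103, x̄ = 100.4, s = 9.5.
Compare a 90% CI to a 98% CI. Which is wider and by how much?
98% CI is wider by 1.31

df = 102
90% CI: t* = 1.660, (98.85, 101.95), width = 2 · t* · s/√n = 3.11
98% CI: t* = 2.363, (98.19, 102.61), width = 2 · t* · s/√n = 4.42

The 98% CI is wider by 4.42 - 3.11 = 1.31.
Higher confidence requires a wider interval.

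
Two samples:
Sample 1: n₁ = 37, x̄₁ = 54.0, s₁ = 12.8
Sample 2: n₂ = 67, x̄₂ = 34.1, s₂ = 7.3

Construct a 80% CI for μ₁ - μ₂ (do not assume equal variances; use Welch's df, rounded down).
(16.93, 22.87)

Difference: x̄₁ - x̄₂ = 19.90
SE = √(s₁²/n₁ + s₂²/n₂) = √(12.8²/37 + 7.3²/67) = 2.2855
df = 49.23 → 49 (Welch–Satterthwaite, rounded down)
t* = 1.299

CI: 19.90 ± 1.299 · 2.2855 = 19.90 ± 2.97 = (16.93, 22.87)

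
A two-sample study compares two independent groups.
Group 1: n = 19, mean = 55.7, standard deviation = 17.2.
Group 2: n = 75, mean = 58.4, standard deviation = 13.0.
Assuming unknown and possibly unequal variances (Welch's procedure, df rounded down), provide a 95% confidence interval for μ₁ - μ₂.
(-11.43, 6.03)

Difference: x̄₁ - x̄₂ = -2.70
SE = √(s₁²/n₁ + s₂²/n₂) = √(17.2²/19 + 13.0²/75) = 4.2218
df = 23.47 → 23 (Welch–Satterthwaite, rounded down)
t* = 2.069

CI: -2.70 ± 2.069 · 4.2218 = -2.70 ± 8.73 = (-11.43, 6.03)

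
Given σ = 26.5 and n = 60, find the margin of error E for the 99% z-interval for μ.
Margin of error = 8.81

Margin of error = z* · σ/√n
= 2.576 · 26.5/√60
= 2.576 · 26.5/7.7460
= 8.81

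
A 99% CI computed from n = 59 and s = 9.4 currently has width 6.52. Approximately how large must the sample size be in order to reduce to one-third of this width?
n ≈ 531

CI width ∝ 1/√n
To reduce width by factor 3, need √n to grow by 3 → need 3² = 9 times as many samples.

Current: n = 59, width = 6.52
New: n = 531, width ≈ 2.11

Width reduced by factor of 6.52/2.11 = 3.09.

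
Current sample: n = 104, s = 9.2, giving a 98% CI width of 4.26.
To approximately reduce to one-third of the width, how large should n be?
n ≈ 936

CI width ∝ 1/√n
To reduce width by factor 3, need √n to grow by 3 → need 3² = 9 times as many samples.

Current: n = 104, width = 4.26
New: n = 936, width ≈ 1.40

Width reduced by factor of 4.26/1.40 = 3.04.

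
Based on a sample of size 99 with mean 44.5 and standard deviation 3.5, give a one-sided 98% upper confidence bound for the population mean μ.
μ ≤ 45.23

Upper bound (one-sided):
t* = 2.081 (one-sided for 98%)
Upper bound = x̄ + t* · s/√n = 44.5 + 2.081 · 3.5/√99 = 45.23

We are 98% confident that μ ≤ 45.23.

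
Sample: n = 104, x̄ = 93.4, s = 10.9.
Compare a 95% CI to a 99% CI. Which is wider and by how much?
99% CI is wider by 1.37

df = 103
95% CI: t* = 1.983, (91.28, 95.52), width = 2 · t* · s/√n = 4.24
99% CI: t* = 2.624, (90.60, 96.20), width = 2 · t* · s/√n = 5.61

The 99% CI is wider by 5.61 - 4.24 = 1.37.
Higher confidence requires a wider interval.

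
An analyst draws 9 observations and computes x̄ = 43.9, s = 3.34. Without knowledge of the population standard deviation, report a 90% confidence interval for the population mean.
(41.83, 45.97)

t-interval (σ unknown):
df = n - 1 = 8
t* = 1.860 for 90% confidence

Margin of error = t* · s/√n = 1.860 · 3.34/√9 = 2.07

CI: (41.83, 45.97)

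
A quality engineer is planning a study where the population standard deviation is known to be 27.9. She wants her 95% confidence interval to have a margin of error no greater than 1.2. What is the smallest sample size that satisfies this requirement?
n ≥ 2077

For margin E ≤ 1.2:
n ≥ (z* · σ / E)²
n ≥ (1.960 · 27.9 / 1.2)²
n ≥ 2076.62

Minimum n = 2077 (rounding up)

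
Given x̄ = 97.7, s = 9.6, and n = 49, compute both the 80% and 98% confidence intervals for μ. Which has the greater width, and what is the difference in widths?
98% CI is wider by 3.04

df = 48
80% CI: t* = 1.299, (95.92, 99.48), width = 2 · t* · s/√n = 3.56
98% CI: t* = 2.407, (94.40, 101.00), width = 2 · t* · s/√n = 6.60

The 98% CI is wider by 6.60 - 3.56 = 3.04.
Higher confidence requires a wider interval.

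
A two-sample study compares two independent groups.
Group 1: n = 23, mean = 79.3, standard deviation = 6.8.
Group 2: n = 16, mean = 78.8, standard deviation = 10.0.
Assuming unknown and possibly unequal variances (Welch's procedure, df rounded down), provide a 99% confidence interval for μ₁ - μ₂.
(-7.54, 8.54)

Difference: x̄₁ - x̄₂ = 0.50
SE = √(s₁²/n₁ + s₂²/n₂) = √(6.8²/23 + 10.0²/16) = 2.8741
df = 24.48 → 24 (Welch–Satterthwaite, rounded down)
t* = 2.797

CI: 0.50 ± 2.797 · 2.8741 = 0.50 ± 8.04 = (-7.54, 8.54)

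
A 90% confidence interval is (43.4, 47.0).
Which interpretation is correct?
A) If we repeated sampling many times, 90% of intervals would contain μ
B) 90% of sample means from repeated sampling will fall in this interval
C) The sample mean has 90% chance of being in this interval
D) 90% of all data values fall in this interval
A

A) Correct — this is the frequentist long-run coverage interpretation.
B) Wrong — coverage applies to intervals containing μ, not to future x̄ values.
C) Wrong — x̄ is observed and sits in the interval by construction.
D) Wrong — a CI is about the parameter μ, not individual data values.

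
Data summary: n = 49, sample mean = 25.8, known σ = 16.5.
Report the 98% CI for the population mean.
(20.32, 31.28)

z-interval (σ known):
z* = 2.326 for 98% confidence

Margin of error = z* · σ/√n = 2.326 · 16.5/√49 = 5.48

CI: (25.8 - 5.48, 25.8 + 5.48) = (20.32, 31.28)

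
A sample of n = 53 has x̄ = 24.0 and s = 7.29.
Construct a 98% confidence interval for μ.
(21.60, 26.40)

t-interval (σ unknown):
df = n - 1 = 52
t* = 2.400 for 98% confidence

Margin of error = t* · s/√n = 2.400 · 7.29/√53 = 2.40

CI: (21.60, 26.40)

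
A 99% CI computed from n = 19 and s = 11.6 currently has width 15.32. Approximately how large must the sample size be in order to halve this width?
n ≈ 76

CI width ∝ 1/√n
To reduce width by factor 2, need √n to grow by 2 → need 2² = 4 times as many samples.

Current: n = 19, width = 15.32
New: n = 76, width ≈ 7.03

Width reduced by factor of 15.32/7.03 = 2.18.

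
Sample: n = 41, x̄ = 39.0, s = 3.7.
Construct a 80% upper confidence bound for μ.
μ ≤ 39.49

Upper bound (one-sided):
t* = 0.851 (one-sided for 80%)
Upper bound = x̄ + t* · s/√n = 39.0 + 0.851 · 3.7/√41 = 39.49

We are 80% confident that μ ≤ 39.49.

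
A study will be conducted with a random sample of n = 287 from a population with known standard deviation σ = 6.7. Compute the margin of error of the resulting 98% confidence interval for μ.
Margin of error = 0.92

Margin of error = z* · σ/√n
= 2.326 · 6.7/√287
= 2.326 · 6.7/16.9411
= 0.92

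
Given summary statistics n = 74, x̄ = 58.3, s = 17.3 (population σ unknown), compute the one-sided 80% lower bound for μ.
μ ≥ 56.60

Lower bound (one-sided):
t* = 0.847 (one-sided for 80%)
Lower bound = x̄ - t* · s/√n = 58.3 - 0.847 · 17.3/√74 = 56.60

We are 80% confident that μ ≥ 56.60.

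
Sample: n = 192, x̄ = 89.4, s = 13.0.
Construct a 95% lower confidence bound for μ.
μ ≥ 87.85

Lower bound (one-sided):
t* = 1.653 (one-sided for 95%)
Lower bound = x̄ - t* · s/√n = 89.4 - 1.653 · 13.0/√192 = 87.85

We are 95% confident that μ ≥ 87.85.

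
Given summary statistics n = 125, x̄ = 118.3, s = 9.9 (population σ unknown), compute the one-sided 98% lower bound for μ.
μ ≥ 116.46

Lower bound (one-sided):
t* = 2.076 (one-sided for 98%)
Lower bound = x̄ - t* · s/√n = 118.3 - 2.076 · 9.9/√125 = 116.46

We are 98% confident that μ ≥ 116.46.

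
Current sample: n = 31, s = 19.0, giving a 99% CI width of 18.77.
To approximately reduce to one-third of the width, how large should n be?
n ≈ 279

CI width ∝ 1/√n
To reduce width by factor 3, need √n to grow by 3 → need 3² = 9 times as many samples.

Current: n = 31, width = 18.77
New: n = 279, width ≈ 5.90

Width reduced by factor of 18.77/5.90 = 3.18.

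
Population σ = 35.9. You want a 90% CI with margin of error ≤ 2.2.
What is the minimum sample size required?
n ≥ 721

For margin E ≤ 2.2:
n ≥ (z* · σ / E)²
n ≥ (1.645 · 35.9 / 2.2)²
n ≥ 720.57

Minimum n = 721 (rounding up)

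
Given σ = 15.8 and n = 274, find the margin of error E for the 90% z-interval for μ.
Margin of error = 1.57

Margin of error = z* · σ/√n
= 1.645 · 15.8/√274
= 1.645 · 15.8/16.5529
= 1.57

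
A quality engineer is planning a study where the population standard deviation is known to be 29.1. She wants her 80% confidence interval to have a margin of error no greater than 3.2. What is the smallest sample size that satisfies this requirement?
n ≥ 136

For margin E ≤ 3.2:
n ≥ (z* · σ / E)²
n ≥ (1.282 · 29.1 / 3.2)²
n ≥ 135.91

Minimum n = 136 (rounding up)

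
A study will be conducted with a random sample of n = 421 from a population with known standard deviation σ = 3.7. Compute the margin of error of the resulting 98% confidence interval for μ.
Margin of error = 0.42

Margin of error = z* · σ/√n
= 2.326 · 3.7/√421
= 2.326 · 3.7/20.5183
= 0.42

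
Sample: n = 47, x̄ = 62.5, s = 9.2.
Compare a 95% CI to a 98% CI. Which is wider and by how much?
98% CI is wider by 1.07

df = 46
95% CI: t* = 2.013, (59.80, 65.20), width = 2 · t* · s/√n = 5.40
98% CI: t* = 2.410, (59.27, 65.73), width = 2 · t* · s/√n = 6.47

The 98% CI is wider by 6.47 - 5.40 = 1.07.
Higher confidence requires a wider interval.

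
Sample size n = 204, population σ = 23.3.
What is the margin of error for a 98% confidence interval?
Margin of error = 3.79

Margin of error = z* · σ/√n
= 2.326 · 23.3/√204
= 2.326 · 23.3/14.2829
= 3.79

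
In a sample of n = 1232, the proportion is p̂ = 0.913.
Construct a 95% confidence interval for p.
(0.897, 0.929)

Proportion CI:
SE = √(p̂(1-p̂)/n) = √(0.913 · 0.087 / 1232) = 0.00803

z* = 1.960
Margin = z* · SE = 1.960 · 0.00803 = 0.0157

CI: 0.913 ± 0.0157 = (0.897, 0.929)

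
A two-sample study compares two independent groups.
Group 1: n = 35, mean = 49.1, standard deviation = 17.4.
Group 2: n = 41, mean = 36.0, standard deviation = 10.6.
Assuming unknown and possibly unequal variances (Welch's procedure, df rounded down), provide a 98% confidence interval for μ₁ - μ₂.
(5.01, 21.19)

Difference: x̄₁ - x̄₂ = 13.10
SE = √(s₁²/n₁ + s₂²/n₂) = √(17.4²/35 + 10.6²/41) = 3.3750
df = 54.32 → 54 (Welch–Satterthwaite, rounded down)
t* = 2.397

CI: 13.10 ± 2.397 · 3.3750 = 13.10 ± 8.09 = (5.01, 21.19)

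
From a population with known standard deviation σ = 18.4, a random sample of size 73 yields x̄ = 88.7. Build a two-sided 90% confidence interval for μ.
(85.16, 92.24)

z-interval (σ known):
z* = 1.645 for 90% confidence

Margin of error = z* · σ/√n = 1.645 · 18.4/√73 = 3.54

CI: (88.7 - 3.54, 88.7 + 3.54) = (85.16, 92.24)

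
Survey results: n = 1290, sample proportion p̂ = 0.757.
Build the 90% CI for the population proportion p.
(0.737, 0.777)

Proportion CI:
SE = √(p̂(1-p̂)/n) = √(0.757 · 0.243 / 1290) = 0.01194

z* = 1.645
Margin = z* · SE = 1.645 · 0.01194 = 0.0196

CI: 0.757 ± 0.0196 = (0.737, 0.777)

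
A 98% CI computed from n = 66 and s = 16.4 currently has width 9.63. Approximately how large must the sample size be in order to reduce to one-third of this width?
n ≈ 594

CI width ∝ 1/√n
To reduce width by factor 3, need √n to grow by 3 → need 3² = 9 times as many samples.

Current: n = 66, width = 9.63
New: n = 594, width ≈ 3.14

Width reduced by factor of 9.63/3.14 = 3.07.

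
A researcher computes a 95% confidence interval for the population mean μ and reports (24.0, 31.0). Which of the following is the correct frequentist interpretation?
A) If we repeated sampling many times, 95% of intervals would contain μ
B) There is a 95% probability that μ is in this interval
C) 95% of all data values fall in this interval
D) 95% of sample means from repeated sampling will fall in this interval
A

A) Correct — this is the frequentist long-run coverage interpretation.
B) Wrong — μ is fixed; the randomness lives in the interval, not in μ.
C) Wrong — a CI is about the parameter μ, not individual data values.
D) Wrong — coverage applies to intervals containing μ, not to future x̄ values.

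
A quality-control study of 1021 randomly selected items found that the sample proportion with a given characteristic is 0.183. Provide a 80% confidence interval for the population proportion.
(0.167, 0.199)

Proportion CI:
SE = √(p̂(1-p̂)/n) = √(0.183 · 0.817 / 1021) = 0.01210

z* = 1.282
Margin = z* · SE = 1.282 · 0.01210 = 0.0155

CI: 0.183 ± 0.0155 = (0.167, 0.199)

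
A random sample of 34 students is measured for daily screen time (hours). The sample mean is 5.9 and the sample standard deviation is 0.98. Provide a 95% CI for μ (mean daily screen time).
(5.56, 6.24)

t-interval (σ unknown):
df = n - 1 = 33
t* = 2.035 for 95% confidence

Margin of error = t* · s/√n = 2.035 · 0.98/√34 = 0.34

CI: (5.56, 6.24)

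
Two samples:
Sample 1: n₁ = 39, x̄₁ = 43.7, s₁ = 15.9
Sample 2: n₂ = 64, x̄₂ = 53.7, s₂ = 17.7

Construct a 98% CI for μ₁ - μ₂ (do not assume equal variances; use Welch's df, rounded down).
(-17.99, -2.01)

Difference: x̄₁ - x̄₂ = -10.00
SE = √(s₁²/n₁ + s₂²/n₂) = √(15.9²/39 + 17.7²/64) = 3.3730
df = 87.10 → 87 (Welch–Satterthwaite, rounded down)
t* = 2.370

CI: -10.00 ± 2.370 · 3.3730 = -10.00 ± 7.99 = (-17.99, -2.01)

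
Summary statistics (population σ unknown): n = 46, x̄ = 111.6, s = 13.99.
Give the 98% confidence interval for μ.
(106.62, 116.58)

t-interval (σ unknown):
df = n - 1 = 45
t* = 2.412 for 98% confidence

Margin of error = t* · s/√n = 2.412 · 13.99/√46 = 4.98

CI: (106.62, 116.58)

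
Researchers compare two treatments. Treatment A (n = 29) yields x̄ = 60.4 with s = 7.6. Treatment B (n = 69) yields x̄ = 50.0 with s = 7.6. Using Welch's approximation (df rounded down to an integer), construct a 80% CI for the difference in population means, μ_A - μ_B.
(8.22, 12.58)

Difference: x̄₁ - x̄₂ = 10.40
SE = √(s₁²/n₁ + s₂²/n₂) = √(7.6²/29 + 7.6²/69) = 1.6819
df = 52.65 → 52 (Welch–Satterthwaite, rounded down)
t* = 1.298

CI: 10.40 ± 1.298 · 1.6819 = 10.40 ± 2.18 = (8.22, 12.58)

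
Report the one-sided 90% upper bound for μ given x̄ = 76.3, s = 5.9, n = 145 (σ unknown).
μ ≤ 76.93

Upper bound (one-sided):
t* = 1.287 (one-sided for 90%)
Upper bound = x̄ + t* · s/√n = 76.3 + 1.287 · 5.9/√145 = 76.93

We are 90% confident that μ ≤ 76.93.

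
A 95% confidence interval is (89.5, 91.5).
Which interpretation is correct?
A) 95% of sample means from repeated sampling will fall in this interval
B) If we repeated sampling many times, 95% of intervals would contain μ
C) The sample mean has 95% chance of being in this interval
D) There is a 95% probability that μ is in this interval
B

A) Wrong — coverage applies to intervals containing μ, not to future x̄ values.
B) Correct — this is the frequentist long-run coverage interpretation.
C) Wrong — x̄ is observed and sits in the interval by construction.
D) Wrong — μ is fixed; the randomness lives in the interval, not in μ.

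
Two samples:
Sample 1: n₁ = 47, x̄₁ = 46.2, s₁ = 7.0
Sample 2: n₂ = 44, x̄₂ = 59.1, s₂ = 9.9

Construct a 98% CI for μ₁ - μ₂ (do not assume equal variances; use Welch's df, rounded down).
(-17.20, -8.60)

Difference: x̄₁ - x̄₂ = -12.90
SE = √(s₁²/n₁ + s₂²/n₂) = √(7.0²/47 + 9.9²/44) = 1.8083
df = 76.92 → 76 (Welch–Satterthwaite, rounded down)
t* = 2.376

CI: -12.90 ± 2.376 · 1.8083 = -12.90 ± 4.30 = (-17.20, -8.60)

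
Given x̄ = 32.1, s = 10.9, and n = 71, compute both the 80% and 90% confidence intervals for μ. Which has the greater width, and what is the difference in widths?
90% CI is wider by 0.96

df = 70
80% CI: t* = 1.294, (30.43, 33.77), width = 2 · t* · s/√n = 3.35
90% CI: t* = 1.667, (29.94, 34.26), width = 2 · t* · s/√n = 4.31

The 90% CI is wider by 4.31 - 3.35 = 0.96.
Higher confidence requires a wider interval.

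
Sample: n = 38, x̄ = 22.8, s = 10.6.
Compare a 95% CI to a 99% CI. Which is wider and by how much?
99% CI is wider by 2.37

df = 37
95% CI: t* = 2.026, (19.32, 26.28), width = 2 · t* · s/√n = 6.97
99% CI: t* = 2.715, (18.13, 27.47), width = 2 · t* · s/√n = 9.34

The 99% CI is wider by 9.34 - 6.97 = 2.37.
Higher confidence requires a wider interval.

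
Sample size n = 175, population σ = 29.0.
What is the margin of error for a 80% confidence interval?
Margin of error = 2.81

Margin of error = z* · σ/√n
= 1.282 · 29.0/√175
= 1.282 · 29.0/13.2288
= 2.81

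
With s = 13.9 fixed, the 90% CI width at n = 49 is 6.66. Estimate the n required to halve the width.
n ≈ 196

CI width ∝ 1/√n
To reduce width by factor 2, need √n to grow by 2 → need 2² = 4 times as many samples.

Current: n = 49, width = 6.66
New: n = 196, width ≈ 3.28

Width reduced by factor of 6.66/3.28 = 2.03.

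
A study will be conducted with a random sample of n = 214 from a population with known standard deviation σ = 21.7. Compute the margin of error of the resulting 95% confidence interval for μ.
Margin of error = 2.91

Margin of error = z* · σ/√n
= 1.960 · 21.7/√214
= 1.960 · 21.7/14.6287
= 2.91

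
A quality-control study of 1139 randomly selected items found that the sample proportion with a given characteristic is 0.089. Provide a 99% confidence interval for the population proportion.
(0.067, 0.111)

Proportion CI:
SE = √(p̂(1-p̂)/n) = √(0.089 · 0.911 / 1139) = 0.00844

z* = 2.576
Margin = z* · SE = 2.576 · 0.00844 = 0.0217

CI: 0.089 ± 0.0217 = (0.067, 0.111)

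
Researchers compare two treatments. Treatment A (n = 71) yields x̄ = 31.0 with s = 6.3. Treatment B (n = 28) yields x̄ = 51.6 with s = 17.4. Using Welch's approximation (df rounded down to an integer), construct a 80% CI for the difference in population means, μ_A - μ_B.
(-25.02, -16.18)

Difference: x̄₁ - x̄₂ = -20.60
SE = √(s₁²/n₁ + s₂²/n₂) = √(6.3²/71 + 17.4²/28) = 3.3722
df = 29.83 → 29 (Welch–Satterthwaite, rounded down)
t* = 1.311

CI: -20.60 ± 1.311 · 3.3722 = -20.60 ± 4.42 = (-25.02, -16.18)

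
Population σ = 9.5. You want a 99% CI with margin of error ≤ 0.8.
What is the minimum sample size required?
n ≥ 936

For margin E ≤ 0.8:
n ≥ (z* · σ / E)²
n ≥ (2.576 · 9.5 / 0.8)²
n ≥ 935.75

Minimum n = 936 (rounding up)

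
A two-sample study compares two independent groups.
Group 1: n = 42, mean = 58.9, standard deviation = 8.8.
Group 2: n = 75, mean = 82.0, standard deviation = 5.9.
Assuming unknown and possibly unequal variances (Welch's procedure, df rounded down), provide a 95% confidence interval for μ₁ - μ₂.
(-26.14, -20.06)

Difference: x̄₁ - x̄₂ = -23.10
SE = √(s₁²/n₁ + s₂²/n₂) = √(8.8²/42 + 5.9²/75) = 1.5192
df = 62.06 → 62 (Welch–Satterthwaite, rounded down)
t* = 1.999

CI: -23.10 ± 1.999 · 1.5192 = -23.10 ± 3.04 = (-26.14, -20.06)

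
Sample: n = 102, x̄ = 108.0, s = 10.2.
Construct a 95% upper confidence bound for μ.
μ ≤ 109.68

Upper bound (one-sided):
t* = 1.660 (one-sided for 95%)
Upper bound = x̄ + t* · s/√n = 108.0 + 1.660 · 10.2/√102 = 109.68

We are 95% confident that μ ≤ 109.68.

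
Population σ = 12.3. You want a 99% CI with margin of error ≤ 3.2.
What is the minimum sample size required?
n ≥ 99

For margin E ≤ 3.2:
n ≥ (z* · σ / E)²
n ≥ (2.576 · 12.3 / 3.2)²
n ≥ 98.04

Minimum n = 99 (rounding up)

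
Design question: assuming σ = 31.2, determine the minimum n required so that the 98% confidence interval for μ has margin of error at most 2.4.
n ≥ 915

For margin E ≤ 2.4:
n ≥ (z* · σ / E)²
n ≥ (2.326 · 31.2 / 2.4)²
n ≥ 914.34

Minimum n = 915 (rounding up)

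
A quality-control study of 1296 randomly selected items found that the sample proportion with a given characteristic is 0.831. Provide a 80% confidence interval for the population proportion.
(0.818, 0.844)

Proportion CI:
SE = √(p̂(1-p̂)/n) = √(0.831 · 0.169 / 1296) = 0.01041

z* = 1.282
Margin = z* · SE = 1.282 · 0.01041 = 0.0133

CI: 0.831 ± 0.0133 = (0.818, 0.844)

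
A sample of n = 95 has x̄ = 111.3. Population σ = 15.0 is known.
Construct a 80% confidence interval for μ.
(109.33, 113.27)

z-interval (σ known):
z* = 1.282 for 80% confidence

Margin of error = z* · σ/√n = 1.282 · 15.0/√95 = 1.97

CI: (111.3 - 1.97, 111.3 + 1.97) = (109.33, 113.27)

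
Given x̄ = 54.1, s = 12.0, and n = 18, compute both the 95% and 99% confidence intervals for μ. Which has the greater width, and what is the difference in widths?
99% CI is wider by 4.45

df = 17
95% CI: t* = 2.110, (48.13, 60.07), width = 2 · t* · s/√n = 11.94
99% CI: t* = 2.898, (45.90, 62.30), width = 2 · t* · s/√n = 16.39

The 99% CI is wider by 16.39 - 11.94 = 4.45.
Higher confidence requires a wider interval.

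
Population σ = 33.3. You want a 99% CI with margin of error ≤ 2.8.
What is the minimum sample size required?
n ≥ 939

For margin E ≤ 2.8:
n ≥ (z* · σ / E)²
n ≥ (2.576 · 33.3 / 2.8)²
n ≥ 938.56

Minimum n = 939 (rounding up)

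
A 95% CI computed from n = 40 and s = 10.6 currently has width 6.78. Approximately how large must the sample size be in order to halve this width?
n ≈ 160

CI width ∝ 1/√n
To reduce width by factor 2, need √n to grow by 2 → need 2² = 4 times as many samples.

Current: n = 40, width = 6.78
New: n = 160, width ≈ 3.31

Width reduced by factor of 6.78/3.31 = 2.05.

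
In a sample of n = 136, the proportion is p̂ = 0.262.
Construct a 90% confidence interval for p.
(0.200, 0.324)

Proportion CI:
SE = √(p̂(1-p̂)/n) = √(0.262 · 0.738 / 136) = 0.03771

z* = 1.645
Margin = z* · SE = 1.645 · 0.03771 = 0.0620

CI: 0.262 ± 0.0620 = (0.200, 0.324)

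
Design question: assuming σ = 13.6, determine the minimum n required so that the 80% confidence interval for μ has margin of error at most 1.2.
n ≥ 212

For margin E ≤ 1.2:
n ≥ (z* · σ / E)²
n ≥ (1.282 · 13.6 / 1.2)²
n ≥ 211.10

Minimum n = 212 (rounding up)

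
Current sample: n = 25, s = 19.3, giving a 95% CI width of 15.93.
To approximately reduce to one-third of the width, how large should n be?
n ≈ 225

CI width ∝ 1/√n
To reduce width by factor 3, need √n to grow by 3 → need 3² = 9 times as many samples.

Current: n = 25, width = 15.93
New: n = 225, width ≈ 5.07

Width reduced by factor of 15.93/5.07 = 3.14.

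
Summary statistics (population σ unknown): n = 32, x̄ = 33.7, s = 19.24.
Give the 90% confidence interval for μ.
(27.93, 39.47)

t-interval (σ unknown):
df = n - 1 = 31
t* = 1.696 for 90% confidence

Margin of error = t* · s/√n = 1.696 · 19.24/√32 = 5.77

CI: (27.93, 39.47)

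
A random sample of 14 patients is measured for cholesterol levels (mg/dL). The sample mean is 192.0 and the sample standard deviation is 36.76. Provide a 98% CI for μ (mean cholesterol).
(165.97, 218.03)

t-interval (σ unknown):
df = n - 1 = 13
t* = 2.650 for 98% confidence

Margin of error = t* · s/√n = 2.650 · 36.76/√14 = 26.03

CI: (165.97, 218.03)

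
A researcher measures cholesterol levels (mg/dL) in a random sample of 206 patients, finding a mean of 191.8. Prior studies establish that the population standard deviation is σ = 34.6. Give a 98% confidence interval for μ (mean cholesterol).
(186.19, 197.41)

z-interval (σ known):
z* = 2.326 for 98% confidence

Margin of error = z* · σ/√n = 2.326 · 34.6/√206 = 5.61

CI: (191.8 - 5.61, 191.8 + 5.61) = (186.19, 197.41)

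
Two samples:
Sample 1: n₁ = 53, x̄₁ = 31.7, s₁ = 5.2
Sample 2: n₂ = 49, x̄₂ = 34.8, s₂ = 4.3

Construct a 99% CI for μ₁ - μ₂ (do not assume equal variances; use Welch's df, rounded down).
(-5.57, -0.63)

Difference: x̄₁ - x̄₂ = -3.10
SE = √(s₁²/n₁ + s₂²/n₂) = √(5.2²/53 + 4.3²/49) = 0.9421
df = 98.81 → 98 (Welch–Satterthwaite, rounded down)
t* = 2.627

CI: -3.10 ± 2.627 · 0.9421 = -3.10 ± 2.47 = (-5.57, -0.63)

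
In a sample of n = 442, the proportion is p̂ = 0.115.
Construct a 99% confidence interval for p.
(0.076, 0.154)

Proportion CI:
SE = √(p̂(1-p̂)/n) = √(0.115 · 0.885 / 442) = 0.01517

z* = 2.576
Margin = z* · SE = 2.576 · 0.01517 = 0.0391

CI: 0.115 ± 0.0391 = (0.076, 0.154)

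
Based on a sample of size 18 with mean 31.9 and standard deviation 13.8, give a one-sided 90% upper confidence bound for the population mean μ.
μ ≤ 36.24

Upper bound (one-sided):
t* = 1.333 (one-sided for 90%)
Upper bound = x̄ + t* · s/√n = 31.9 + 1.333 · 13.8/√18 = 36.24

We are 90% confident that μ ≤ 36.24.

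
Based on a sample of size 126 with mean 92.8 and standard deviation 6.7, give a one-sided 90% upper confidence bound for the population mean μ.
μ ≤ 93.57

Upper bound (one-sided):
t* = 1.288 (one-sided for 90%)
Upper bound = x̄ + t* · s/√n = 92.8 + 1.288 · 6.7/√126 = 93.57

We are 90% confident that μ ≤ 93.57.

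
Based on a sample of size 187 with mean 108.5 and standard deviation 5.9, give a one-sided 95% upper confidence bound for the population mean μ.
μ ≤ 109.21

Upper bound (one-sided):
t* = 1.653 (one-sided for 95%)
Upper bound = x̄ + t* · s/√n = 108.5 + 1.653 · 5.9/√187 = 109.21

We are 95% confident that μ ≤ 109.21.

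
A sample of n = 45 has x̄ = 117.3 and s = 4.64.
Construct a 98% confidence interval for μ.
(115.63, 118.97)

t-interval (σ unknown):
df = n - 1 = 44
t* = 2.414 for 98% confidence

Margin of error = t* · s/√n = 2.414 · 4.64/√45 = 1.67

CI: (115.63, 118.97)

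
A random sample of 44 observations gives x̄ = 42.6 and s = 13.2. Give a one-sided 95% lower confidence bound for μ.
μ ≥ 39.25

Lower bound (one-sided):
t* = 1.681 (one-sided for 95%)
Lower bound = x̄ - t* · s/√n = 42.6 - 1.681 · 13.2/√44 = 39.25

We are 95% confident that μ ≥ 39.25.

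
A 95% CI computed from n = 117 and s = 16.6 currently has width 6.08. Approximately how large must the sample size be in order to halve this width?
n ≈ 468

CI width ∝ 1/√n
To reduce width by factor 2, need √n to grow by 2 → need 2² = 4 times as many samples.

Current: n = 117, width = 6.08
New: n = 468, width ≈ 3.02

Width reduced by factor of 6.08/3.02 = 2.01.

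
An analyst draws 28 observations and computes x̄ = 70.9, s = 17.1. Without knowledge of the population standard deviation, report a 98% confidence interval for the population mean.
(62.91, 78.89)

t-interval (σ unknown):
df = n - 1 = 27
t* = 2.473 for 98% confidence

Margin of error = t* · s/√n = 2.473 · 17.1/√28 = 7.99

CI: (62.91, 78.89)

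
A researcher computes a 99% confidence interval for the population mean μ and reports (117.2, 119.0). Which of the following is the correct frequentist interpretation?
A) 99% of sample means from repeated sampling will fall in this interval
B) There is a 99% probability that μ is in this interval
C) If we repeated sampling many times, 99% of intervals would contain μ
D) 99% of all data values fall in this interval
C

A) Wrong — coverage applies to intervals containing μ, not to future x̄ values.
B) Wrong — μ is fixed; the randomness lives in the interval, not in μ.
C) Correct — this is the frequentist long-run coverage interpretation.
D) Wrong — a CI is about the parameter μ, not individual data values.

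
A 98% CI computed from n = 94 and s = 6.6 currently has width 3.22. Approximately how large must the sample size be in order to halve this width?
n ≈ 376

CI width ∝ 1/√n
To reduce width by factor 2, need √n to grow by 2 → need 2² = 4 times as many samples.

Current: n = 94, width = 3.22
New: n = 376, width ≈ 1.59

Width reduced by factor of 3.22/1.59 = 2.03.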